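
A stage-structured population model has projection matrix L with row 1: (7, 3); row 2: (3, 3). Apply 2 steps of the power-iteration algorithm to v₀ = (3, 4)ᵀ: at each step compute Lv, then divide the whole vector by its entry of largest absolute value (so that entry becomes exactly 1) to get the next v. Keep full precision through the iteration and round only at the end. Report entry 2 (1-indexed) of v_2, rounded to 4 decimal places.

Lv0 = (33.00000, 21.00000); divide by 33.00000 → v1 = (1.00000, 0.63636)
Lv1 = (8.90909, 4.90909); divide by 8.90909 → v2 = (1.00000, 0.55102)
Requested entry of v2: 162/294 = 0.5510

0.5510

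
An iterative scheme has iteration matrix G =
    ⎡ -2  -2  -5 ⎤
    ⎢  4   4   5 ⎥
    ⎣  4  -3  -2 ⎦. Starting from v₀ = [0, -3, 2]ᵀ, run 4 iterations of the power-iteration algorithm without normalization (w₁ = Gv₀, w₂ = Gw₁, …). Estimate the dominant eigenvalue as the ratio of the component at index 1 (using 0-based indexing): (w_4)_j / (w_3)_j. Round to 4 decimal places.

w1 = Gv₀ = ((-2)·0 + (-2)·(-3) + (-5)·2; 4·0 + 4·(-3) + 5·2; 4·0 + (-3)·(-3) + (-2)·2) = (-4, -2, 5)
w2 = Gw1 = ((-2)·(-4) + (-2)·(-2) + (-5)·5; 4·(-4) + 4·(-2) + 5·5; 4·(-4) + (-3)·(-2) + (-2)·5) = (-13, 1, -20)
w3 = Gw2 = (124, -148, -15)
w4 = Gw3 = (123, -171, 970)
Ratio at component: -171 / -148 = 1.1554

1.1554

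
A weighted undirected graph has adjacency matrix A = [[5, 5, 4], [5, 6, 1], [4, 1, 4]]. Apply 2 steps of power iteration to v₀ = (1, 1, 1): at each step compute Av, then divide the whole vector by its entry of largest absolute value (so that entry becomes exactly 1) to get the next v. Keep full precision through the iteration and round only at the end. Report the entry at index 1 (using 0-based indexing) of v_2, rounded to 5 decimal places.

Av0 = (14.000000, 12.000000, 9.000000); divide by 14.000000 → v1 = (1.000000, 0.857143, 0.642857)
Av1 = (11.857143, 10.785714, 7.428571); divide by 11.857143 → v2 = (1.000000, 0.909639, 0.626506)
Requested entry of v2: 151/166 = 0.90964

0.90964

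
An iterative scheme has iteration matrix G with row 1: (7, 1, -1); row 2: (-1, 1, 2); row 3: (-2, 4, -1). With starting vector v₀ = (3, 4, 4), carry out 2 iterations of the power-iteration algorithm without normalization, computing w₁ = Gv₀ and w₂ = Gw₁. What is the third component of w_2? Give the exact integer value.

-12

w1 = Gv₀ = (7·3 + 1·4 + (-1)·4; (-1)·3 + 1·4 + 2·4; (-2)·3 + 4·4 + (-1)·4) = (21, 9, 6)
w2 = Gw1 = (7·21 + 1·9 + (-1)·6; (-1)·21 + 1·9 + 2·6; (-2)·21 + 4·9 + (-1)·6) = (150, 0, -12)
The requested component of w2 is -12.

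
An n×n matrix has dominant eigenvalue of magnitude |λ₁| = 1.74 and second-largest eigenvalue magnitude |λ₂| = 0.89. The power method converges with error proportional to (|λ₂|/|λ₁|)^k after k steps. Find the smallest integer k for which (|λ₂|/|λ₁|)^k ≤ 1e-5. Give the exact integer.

18

|λ₂/λ₁| = 0.89/1.74 = 0.51149
Need k ≥ ln(1e-5) / ln(0.51149) = -11.5129 / -0.6704 ≈ 17.173
Smallest integer k satisfying the bound: 18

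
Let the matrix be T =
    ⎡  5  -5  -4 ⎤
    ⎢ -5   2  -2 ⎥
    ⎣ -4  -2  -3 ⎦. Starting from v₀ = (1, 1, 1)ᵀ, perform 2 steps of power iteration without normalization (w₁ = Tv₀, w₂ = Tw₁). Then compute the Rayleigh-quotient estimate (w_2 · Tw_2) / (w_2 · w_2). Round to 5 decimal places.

w1 = Tv₀ = (-4, -5, -9)
w2 = Tw1 = (41, 28, 53)
Tw2 = (-147, -255, -379)
w2·Tw2 = 41·(-147) + 28·(-255) + 53·(-379) = -33254; w2·w2 = 41·41 + 28·28 + 53·53 = 5274
λ ≈ -33254/5274 = -6.30527

-6.30527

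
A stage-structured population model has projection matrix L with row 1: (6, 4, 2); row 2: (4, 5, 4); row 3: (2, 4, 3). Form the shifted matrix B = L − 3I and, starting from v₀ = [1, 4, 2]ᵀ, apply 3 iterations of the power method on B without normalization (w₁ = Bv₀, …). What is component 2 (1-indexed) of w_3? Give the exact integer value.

1652

B = L − 3I has rows (3, 4, 2); (4, 2, 4); (2, 4, 0)
w1 = Bv₀ = (23, 20, 18)
w2 = Bw1 = (185, 204, 126)
w3 = Bw2 = (1623, 1652, 1186)
Requested component of w3: 1652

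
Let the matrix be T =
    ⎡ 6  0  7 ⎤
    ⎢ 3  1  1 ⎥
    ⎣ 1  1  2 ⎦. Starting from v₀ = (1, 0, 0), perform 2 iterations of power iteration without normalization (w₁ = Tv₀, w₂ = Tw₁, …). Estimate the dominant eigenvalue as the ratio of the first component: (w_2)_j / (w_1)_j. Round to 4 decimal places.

7.1667

w1 = Tv₀ = (6, 3, 1)
w2 = Tw1 = (43, 22, 11)
Ratio at component: 43 / 6 = 7.1667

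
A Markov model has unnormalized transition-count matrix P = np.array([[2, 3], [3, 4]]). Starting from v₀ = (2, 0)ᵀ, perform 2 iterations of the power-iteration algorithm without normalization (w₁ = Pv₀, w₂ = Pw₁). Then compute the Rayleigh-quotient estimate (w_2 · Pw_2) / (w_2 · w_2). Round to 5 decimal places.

6.16227

w1 = Pv₀ = (4, 6)
w2 = Pw1 = (26, 36)
Pw2 = (160, 222)
w2·Pw2 = 26·160 + 36·222 = 12152; w2·w2 = 26·26 + 36·36 = 1972
λ ≈ 12152/1972 = 6.16227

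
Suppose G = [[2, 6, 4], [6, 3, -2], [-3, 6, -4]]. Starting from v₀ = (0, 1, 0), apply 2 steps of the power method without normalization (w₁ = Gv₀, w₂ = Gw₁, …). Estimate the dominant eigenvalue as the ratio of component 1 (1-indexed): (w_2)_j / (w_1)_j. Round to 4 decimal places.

9.0000

w1 = Gv₀ = (2·0 + 6·1 + 4·0; 6·0 + 3·1 + (-2)·0; (-3)·0 + 6·1 + (-4)·0) = (6, 3, 6)
w2 = Gw1 = (2·6 + 6·3 + 4·6; 6·6 + 3·3 + (-2)·6; (-3)·6 + 6·3 + (-4)·6) = (54, 33, -24)
Ratio at component: 54 / 6 = 9.0000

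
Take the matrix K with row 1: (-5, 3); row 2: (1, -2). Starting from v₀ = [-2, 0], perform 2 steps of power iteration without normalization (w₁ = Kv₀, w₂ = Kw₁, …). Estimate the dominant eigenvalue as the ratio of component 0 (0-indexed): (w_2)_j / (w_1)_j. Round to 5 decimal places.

-5.60000

w1 = Kv₀ = ((-5)·(-2) + 3·0; 1·(-2) + (-2)·0) = (10, -2)
w2 = Kw1 = ((-5)·10 + 3·(-2); 1·10 + (-2)·(-2)) = (-56, 14)
Ratio at component: -56 / 10 = -5.60000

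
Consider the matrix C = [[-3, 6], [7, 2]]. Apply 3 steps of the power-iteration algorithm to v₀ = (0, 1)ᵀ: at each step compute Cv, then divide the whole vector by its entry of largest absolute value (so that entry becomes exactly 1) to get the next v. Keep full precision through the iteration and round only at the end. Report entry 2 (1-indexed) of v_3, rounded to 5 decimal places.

0.17007

Cv0 = (6.000000, 2.000000); divide by 6.000000 → v1 = (1.000000, 0.333333)
Cv1 = (-1.000000, 7.666667); divide by 7.666667 → v2 = (-0.130435, 1.000000)
Cv2 = (6.391304, 1.086957); divide by 6.391304 → v3 = (1.000000, 0.170068)
Requested entry of v3: 50/294 = 0.17007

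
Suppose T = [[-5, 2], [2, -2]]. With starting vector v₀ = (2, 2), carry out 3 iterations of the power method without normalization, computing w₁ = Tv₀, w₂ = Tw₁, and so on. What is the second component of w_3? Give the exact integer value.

84

w1 = Tv₀ = ((-5)·2 + 2·2; 2·2 + (-2)·2) = (-6, 0)
w2 = Tw1 = ((-5)·(-6) + 2·0; 2·(-6) + (-2)·0) = (30, -12)
w3 = Tw2 = (-174, 84)
The requested component of w3 is 84.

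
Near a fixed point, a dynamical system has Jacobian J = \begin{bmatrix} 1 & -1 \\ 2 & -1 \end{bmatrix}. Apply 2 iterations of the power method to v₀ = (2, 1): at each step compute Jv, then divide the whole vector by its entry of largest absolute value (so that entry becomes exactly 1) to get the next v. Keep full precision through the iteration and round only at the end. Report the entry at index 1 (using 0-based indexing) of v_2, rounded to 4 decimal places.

0.5000

Jv0 = (1.00000, 3.00000); divide by 3.00000 → v1 = (0.33333, 1.00000)
Jv1 = (-0.66667, -0.33333); divide by -0.66667 → v2 = (1.00000, 0.50000)
Requested entry of v2: -1/-2 = 0.5000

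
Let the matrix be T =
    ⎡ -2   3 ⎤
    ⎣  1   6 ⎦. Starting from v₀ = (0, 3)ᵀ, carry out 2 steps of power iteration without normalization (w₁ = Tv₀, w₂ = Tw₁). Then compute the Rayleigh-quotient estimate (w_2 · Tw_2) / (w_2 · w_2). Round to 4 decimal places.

w1 = Tv₀ = ((-2)·0 + 3·3; 1·0 + 6·3) = (9, 18)
w2 = Tw1 = ((-2)·9 + 3·18; 1·9 + 6·18) = (36, 117)
Tw2 = (279, 738)
w2·Tw2 = 36·279 + 117·738 = 96390; w2·w2 = 36·36 + 117·117 = 14985
λ ≈ 96390/14985 = 6.4324

λ ≈ 6.4324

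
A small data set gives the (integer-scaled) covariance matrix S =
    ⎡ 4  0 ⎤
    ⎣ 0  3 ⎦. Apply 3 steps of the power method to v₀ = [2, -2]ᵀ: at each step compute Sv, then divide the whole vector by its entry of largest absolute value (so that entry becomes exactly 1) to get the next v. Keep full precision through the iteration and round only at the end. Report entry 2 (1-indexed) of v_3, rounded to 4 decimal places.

-0.4219

Sv0 = (8.00000, -6.00000); divide by 8.00000 → v1 = (1.00000, -0.75000)
Sv1 = (4.00000, -2.25000); divide by 4.00000 → v2 = (1.00000, -0.56250)
Sv2 = (4.00000, -1.68750); divide by 4.00000 → v3 = (1.00000, -0.42188)
Requested entry of v3: -54/128 = -0.4219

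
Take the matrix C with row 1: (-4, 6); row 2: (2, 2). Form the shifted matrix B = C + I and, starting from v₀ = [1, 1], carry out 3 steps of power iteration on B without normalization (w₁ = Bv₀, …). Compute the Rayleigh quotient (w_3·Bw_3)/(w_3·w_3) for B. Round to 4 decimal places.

B = C + I has rows (-3, 6); (2, 3)
w1 = Bv₀ = (3, 5)
w2 = Bw1 = (21, 21)
w3 = Bw2 = (63, 105)
Bw3 = (441, 441)
w3·Bw3 = 74088; w3·w3 = 14994; μ ≈ 74088/14994 = 4.9412

4.9412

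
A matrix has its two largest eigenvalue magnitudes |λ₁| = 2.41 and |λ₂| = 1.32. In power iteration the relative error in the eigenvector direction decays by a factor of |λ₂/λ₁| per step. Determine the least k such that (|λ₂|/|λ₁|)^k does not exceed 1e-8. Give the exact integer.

31

|λ₂/λ₁| = 1.32/2.41 = 0.54772
Need k ≥ ln(1e-8) / ln(0.54772) = -18.4207 / -0.6020 ≈ 30.599
Smallest integer k satisfying the bound: 31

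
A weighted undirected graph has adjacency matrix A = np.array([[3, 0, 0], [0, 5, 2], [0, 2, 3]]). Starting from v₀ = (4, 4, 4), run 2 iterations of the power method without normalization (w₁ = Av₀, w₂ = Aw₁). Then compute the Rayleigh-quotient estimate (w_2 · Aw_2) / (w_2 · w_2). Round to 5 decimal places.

w1 = Av₀ = (12, 28, 20)
w2 = Aw1 = (36, 180, 116)
Aw2 = (108, 1132, 708)
w2·Aw2 = 36·108 + 180·1132 + 116·708 = 289776; w2·w2 = 36·36 + 180·180 + 116·116 = 47152
λ ≈ 289776/47152 = 6.14557

6.14557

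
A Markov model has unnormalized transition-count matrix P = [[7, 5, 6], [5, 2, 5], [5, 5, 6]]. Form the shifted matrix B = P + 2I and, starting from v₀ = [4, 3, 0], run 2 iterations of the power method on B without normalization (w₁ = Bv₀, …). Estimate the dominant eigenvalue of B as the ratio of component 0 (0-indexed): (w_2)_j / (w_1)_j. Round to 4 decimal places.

16.2549

B = P + 2I has rows (9, 5, 6); (5, 4, 5); (5, 5, 8)
w1 = Bv₀ = (9·4 + 5·3 + 6·0; 5·4 + 4·3 + 5·0; 5·4 + 5·3 + 8·0) = (51, 32, 35)
w2 = Bw1 = (9·51 + 5·32 + 6·35; 5·51 + 4·32 + 5·35; 5·51 + 5·32 + 8·35) = (829, 558, 695)
Ratio: 829/51 = 16.2549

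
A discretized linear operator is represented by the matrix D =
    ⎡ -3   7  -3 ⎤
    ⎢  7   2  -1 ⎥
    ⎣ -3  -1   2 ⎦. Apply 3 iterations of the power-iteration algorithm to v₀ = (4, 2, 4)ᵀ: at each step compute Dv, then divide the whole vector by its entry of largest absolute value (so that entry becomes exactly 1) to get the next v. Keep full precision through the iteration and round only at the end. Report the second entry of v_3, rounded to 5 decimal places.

Dv0 = (-10.000000, 28.000000, -6.000000); divide by 28.000000 → v1 = (-0.357143, 1.000000, -0.214286)
Dv1 = (8.714286, -0.285714, -0.357143); divide by 8.714286 → v2 = (1.000000, -0.032787, -0.040984)
Dv2 = (-3.106557, 6.975410, -3.049180); divide by 6.975410 → v3 = (-0.445358, 1.000000, -0.437133)
Requested entry of v3: 1702/1702 = 1.00000

1.00000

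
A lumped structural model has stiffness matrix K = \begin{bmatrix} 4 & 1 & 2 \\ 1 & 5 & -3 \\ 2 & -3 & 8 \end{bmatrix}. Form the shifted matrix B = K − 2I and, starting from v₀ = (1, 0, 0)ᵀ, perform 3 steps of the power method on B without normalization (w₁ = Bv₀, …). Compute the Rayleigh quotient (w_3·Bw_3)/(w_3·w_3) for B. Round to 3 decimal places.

B = K − 2I has rows (2, 1, 2); (1, 3, -3); (2, -3, 6)
w1 = Bv₀ = (2·1 + 1·0 + 2·0; 1·1 + 3·0 + (-3)·0; 2·1 + (-3)·0 + 6·0) = (2, 1, 2)
w2 = Bw1 = (2·2 + 1·1 + 2·2; 1·2 + 3·1 + (-3)·2; 2·2 + (-3)·1 + 6·2) = (9, -1, 13)
w3 = Bw2 = (43, -33, 99)
Bw3 = (251, -353, 779)
w3·Bw3 = 99563; w3·w3 = 12739; μ ≈ 99563/12739 = 7.816

μ ≈ 7.816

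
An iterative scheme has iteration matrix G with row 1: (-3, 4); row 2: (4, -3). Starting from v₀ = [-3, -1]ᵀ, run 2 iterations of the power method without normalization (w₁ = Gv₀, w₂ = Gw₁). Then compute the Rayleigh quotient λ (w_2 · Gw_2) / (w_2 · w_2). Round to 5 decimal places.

λ ≈ -6.98669

w1 = Gv₀ = ((-3)·(-3) + 4·(-1); 4·(-3) + (-3)·(-1)) = (5, -9)
w2 = Gw1 = ((-3)·5 + 4·(-9); 4·5 + (-3)·(-9)) = (-51, 47)
Gw2 = (341, -345)
w2·Gw2 = (-51)·341 + 47·(-345) = -33606; w2·w2 = (-51)·(-51) + 47·47 = 4810
λ ≈ -33606/4810 = -6.98669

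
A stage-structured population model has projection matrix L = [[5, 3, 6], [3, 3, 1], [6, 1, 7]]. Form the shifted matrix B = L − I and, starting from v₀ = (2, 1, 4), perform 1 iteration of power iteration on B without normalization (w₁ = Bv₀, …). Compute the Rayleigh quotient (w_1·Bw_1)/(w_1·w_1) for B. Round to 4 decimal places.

B = L − I has rows (4, 3, 6); (3, 2, 1); (6, 1, 6)
w1 = Bv₀ = (4·2 + 3·1 + 6·4; 3·2 + 2·1 + 1·4; 6·2 + 1·1 + 6·4) = (35, 12, 37)
Bw1 = (398, 166, 444)
w1·Bw1 = 32350; w1·w1 = 2738; μ ≈ 32350/2738 = 11.8152

μ ≈ 11.8152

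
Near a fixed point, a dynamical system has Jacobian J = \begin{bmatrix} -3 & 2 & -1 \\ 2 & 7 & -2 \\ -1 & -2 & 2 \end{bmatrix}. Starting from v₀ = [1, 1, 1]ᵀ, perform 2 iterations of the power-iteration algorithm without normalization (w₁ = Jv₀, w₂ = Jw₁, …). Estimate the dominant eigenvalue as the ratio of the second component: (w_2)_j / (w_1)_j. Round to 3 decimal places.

6.714

w1 = Jv₀ = ((-3)·1 + 2·1 + (-1)·1; 2·1 + 7·1 + (-2)·1; (-1)·1 + (-2)·1 + 2·1) = (-2, 7, -1)
w2 = Jw1 = ((-3)·(-2) + 2·7 + (-1)·(-1); 2·(-2) + 7·7 + (-2)·(-1); (-1)·(-2) + (-2)·7 + 2·(-1)) = (21, 47, -14)
Ratio at component: 47 / 7 = 6.714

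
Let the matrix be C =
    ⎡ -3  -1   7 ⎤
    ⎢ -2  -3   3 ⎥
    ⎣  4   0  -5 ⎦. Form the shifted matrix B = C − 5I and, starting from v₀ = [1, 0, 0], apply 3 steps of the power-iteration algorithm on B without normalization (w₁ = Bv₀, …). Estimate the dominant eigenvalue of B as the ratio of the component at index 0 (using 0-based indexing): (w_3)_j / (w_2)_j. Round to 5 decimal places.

μ ≈ -13.82979

B = C − 5I has rows (-8, -1, 7); (-2, -8, 3); (4, 0, -10)
w1 = Bv₀ = (-8, -2, 4)
w2 = Bw1 = (94, 44, -72)
w3 = Bw2 = (-1300, -756, 1096)
Ratio: -1300/94 = -13.82979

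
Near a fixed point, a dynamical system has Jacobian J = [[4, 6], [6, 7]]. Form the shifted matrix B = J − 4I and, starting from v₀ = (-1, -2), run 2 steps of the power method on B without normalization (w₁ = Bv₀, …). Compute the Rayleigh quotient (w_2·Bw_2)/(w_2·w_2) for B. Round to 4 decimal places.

μ ≈ 7.6154

B = J − 4I has rows (0, 6); (6, 3)
w1 = Bv₀ = (0·(-1) + 6·(-2); 6·(-1) + 3·(-2)) = (-12, -12)
w2 = Bw1 = (0·(-12) + 6·(-12); 6·(-12) + 3·(-12)) = (-72, -108)
Bw2 = (-648, -756)
w2·Bw2 = 128304; w2·w2 = 16848; μ ≈ 128304/16848 = 7.6154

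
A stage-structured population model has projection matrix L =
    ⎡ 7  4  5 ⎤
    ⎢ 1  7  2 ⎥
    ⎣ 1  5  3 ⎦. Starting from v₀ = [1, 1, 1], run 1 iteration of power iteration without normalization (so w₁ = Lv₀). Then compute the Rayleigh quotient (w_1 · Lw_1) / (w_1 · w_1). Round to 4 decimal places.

11.5080

w1 = Lv₀ = (16, 10, 9)
Lw1 = (197, 104, 93)
w1·Lw1 = 16·197 + 10·104 + 9·93 = 5029; w1·w1 = 16·16 + 10·10 + 9·9 = 437
λ ≈ 5029/437 = 11.5080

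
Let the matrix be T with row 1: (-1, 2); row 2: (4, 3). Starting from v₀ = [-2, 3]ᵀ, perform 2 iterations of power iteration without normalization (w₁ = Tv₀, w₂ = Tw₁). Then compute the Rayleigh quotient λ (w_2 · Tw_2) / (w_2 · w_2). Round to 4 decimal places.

1.8866

w1 = Tv₀ = (8, 1)
w2 = Tw1 = (-6, 35)
Tw2 = (76, 81)
w2·Tw2 = (-6)·76 + 35·81 = 2379; w2·w2 = (-6)·(-6) + 35·35 = 1261
λ ≈ 2379/1261 = 1.8866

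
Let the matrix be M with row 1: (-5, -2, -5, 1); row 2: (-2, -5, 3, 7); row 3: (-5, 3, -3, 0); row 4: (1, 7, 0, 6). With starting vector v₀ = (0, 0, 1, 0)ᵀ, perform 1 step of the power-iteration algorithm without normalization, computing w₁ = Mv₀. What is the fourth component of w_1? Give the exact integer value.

w1 = Mv₀ = ((-5)·0 + (-2)·0 + (-5)·1 + 1·0; (-2)·0 + (-5)·0 + 3·1 + 7·0; (-5)·0 + 3·0 + (-3)·1 + 0·0; 1·0 + 7·0 + 0·1 + 6·0) = (-5, 3, -3, 0)
The requested component of w1 is 0.

0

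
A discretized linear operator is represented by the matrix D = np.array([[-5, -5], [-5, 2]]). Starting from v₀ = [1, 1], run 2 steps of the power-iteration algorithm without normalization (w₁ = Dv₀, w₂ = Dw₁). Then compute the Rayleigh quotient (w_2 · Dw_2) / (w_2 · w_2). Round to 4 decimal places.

w1 = Dv₀ = (-10, -3)
w2 = Dw1 = (65, 44)
Dw2 = (-545, -237)
w2·Dw2 = 65·(-545) + 44·(-237) = -45853; w2·w2 = 65·65 + 44·44 = 6161
λ ≈ -45853/6161 = -7.4425

λ ≈ -7.4425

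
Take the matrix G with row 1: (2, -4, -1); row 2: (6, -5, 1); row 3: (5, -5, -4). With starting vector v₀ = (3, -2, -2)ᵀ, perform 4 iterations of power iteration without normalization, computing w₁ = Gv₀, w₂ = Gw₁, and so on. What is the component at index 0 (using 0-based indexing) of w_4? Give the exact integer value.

w1 = Gv₀ = (2·3 + (-4)·(-2) + (-1)·(-2); 6·3 + (-5)·(-2) + 1·(-2); 5·3 + (-5)·(-2) + (-4)·(-2)) = (16, 26, 33)
w2 = Gw1 = (2·16 + (-4)·26 + (-1)·33; 6·16 + (-5)·26 + 1·33; 5·16 + (-5)·26 + (-4)·33) = (-105, -1, -182)
w3 = Gw2 = (-24, -807, 208)
w4 = Gw3 = (2972, 4099, 3083)
The requested component of w4 is 2972.

2972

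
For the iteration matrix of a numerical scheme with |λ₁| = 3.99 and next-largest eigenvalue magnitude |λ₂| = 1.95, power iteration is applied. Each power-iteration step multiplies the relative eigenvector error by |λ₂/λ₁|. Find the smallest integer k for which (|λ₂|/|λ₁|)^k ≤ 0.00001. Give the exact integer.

|λ₂/λ₁| = 1.95/3.99 = 0.48872
Need k ≥ ln(0.00001) / ln(0.48872) = -11.5129 / -0.7160 ≈ 16.080
Smallest integer k satisfying the bound: 17

17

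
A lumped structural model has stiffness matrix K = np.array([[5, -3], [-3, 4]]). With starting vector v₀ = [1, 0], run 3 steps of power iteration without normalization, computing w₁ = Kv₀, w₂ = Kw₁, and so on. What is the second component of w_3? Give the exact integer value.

-210

w1 = Kv₀ = (5·1 + (-3)·0; (-3)·1 + 4·0) = (5, -3)
w2 = Kw1 = (5·5 + (-3)·(-3); (-3)·5 + 4·(-3)) = (34, -27)
w3 = Kw2 = (251, -210)
The requested component of w3 is -210.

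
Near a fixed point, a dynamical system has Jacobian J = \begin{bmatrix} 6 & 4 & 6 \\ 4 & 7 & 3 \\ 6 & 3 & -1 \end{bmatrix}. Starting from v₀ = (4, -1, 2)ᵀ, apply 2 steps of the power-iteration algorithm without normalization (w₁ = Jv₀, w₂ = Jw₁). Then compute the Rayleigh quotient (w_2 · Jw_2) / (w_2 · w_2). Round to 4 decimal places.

w1 = Jv₀ = (32, 15, 19)
w2 = Jw1 = (366, 290, 218)
Jw2 = (4664, 4148, 2848)
w2·Jw2 = 366·4664 + 290·4148 + 218·2848 = 3530808; w2·w2 = 366·366 + 290·290 + 218·218 = 265580
λ ≈ 3530808/265580 = 13.2947

λ ≈ 13.2947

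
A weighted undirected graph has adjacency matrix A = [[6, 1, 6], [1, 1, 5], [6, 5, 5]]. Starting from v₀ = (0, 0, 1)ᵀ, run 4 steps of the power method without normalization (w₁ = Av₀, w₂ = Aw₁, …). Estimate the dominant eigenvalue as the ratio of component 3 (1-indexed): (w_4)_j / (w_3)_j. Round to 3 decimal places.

λ ≈ 13.256

w1 = Av₀ = (6, 5, 5)
w2 = Aw1 = (71, 36, 86)
w3 = Aw2 = (978, 537, 1036)
w4 = Aw3 = (12621, 6695, 13733)
Ratio at component: 13733 / 1036 = 13.256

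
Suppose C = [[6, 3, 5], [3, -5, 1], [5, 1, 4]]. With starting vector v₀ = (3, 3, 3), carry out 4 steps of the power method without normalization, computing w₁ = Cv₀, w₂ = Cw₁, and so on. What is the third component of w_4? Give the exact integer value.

w1 = Cv₀ = (42, -3, 30)
w2 = Cw1 = (393, 171, 327)
w3 = Cw2 = (4506, 651, 3444)
w4 = Cw3 = (46209, 13707, 36957)
The requested component of w4 is 36957.

36957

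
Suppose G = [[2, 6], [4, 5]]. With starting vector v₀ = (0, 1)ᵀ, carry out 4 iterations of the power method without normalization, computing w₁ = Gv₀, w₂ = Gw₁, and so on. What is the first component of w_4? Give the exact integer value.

3234

w1 = Gv₀ = (6, 5)
w2 = Gw1 = (42, 49)
w3 = Gw2 = (378, 413)
w4 = Gw3 = (3234, 3577)
The requested component of w4 is 3234.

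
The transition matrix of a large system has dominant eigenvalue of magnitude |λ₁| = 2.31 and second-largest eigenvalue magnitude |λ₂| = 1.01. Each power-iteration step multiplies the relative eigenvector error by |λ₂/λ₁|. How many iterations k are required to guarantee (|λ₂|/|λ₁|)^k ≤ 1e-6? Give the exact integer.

|λ₂/λ₁| = 1.01/2.31 = 0.43723
Need k ≥ ln(1e-6) / ln(0.43723) = -13.8155 / -0.8273 ≈ 16.700
Smallest integer k satisfying the bound: 17

17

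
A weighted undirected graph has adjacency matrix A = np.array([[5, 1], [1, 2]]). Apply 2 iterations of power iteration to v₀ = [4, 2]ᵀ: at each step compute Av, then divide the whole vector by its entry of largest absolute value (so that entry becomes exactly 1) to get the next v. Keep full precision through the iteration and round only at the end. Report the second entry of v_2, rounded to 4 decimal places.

0.3220

Av0 = (22.00000, 8.00000); divide by 22.00000 → v1 = (1.00000, 0.36364)
Av1 = (5.36364, 1.72727); divide by 5.36364 → v2 = (1.00000, 0.32203)
Requested entry of v2: 38/118 = 0.3220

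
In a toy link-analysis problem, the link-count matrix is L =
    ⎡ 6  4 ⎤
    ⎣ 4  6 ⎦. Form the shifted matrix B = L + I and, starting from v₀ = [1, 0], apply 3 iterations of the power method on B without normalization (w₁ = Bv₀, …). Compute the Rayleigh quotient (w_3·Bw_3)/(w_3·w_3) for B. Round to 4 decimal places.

10.9967

B = L + I has rows (7, 4); (4, 7)
w1 = Bv₀ = (7·1 + 4·0; 4·1 + 7·0) = (7, 4)
w2 = Bw1 = (7·7 + 4·4; 4·7 + 7·4) = (65, 56)
w3 = Bw2 = (679, 652)
Bw3 = (7361, 7280)
w3·Bw3 = 9744679; w3·w3 = 886145; μ ≈ 9744679/886145 = 10.9967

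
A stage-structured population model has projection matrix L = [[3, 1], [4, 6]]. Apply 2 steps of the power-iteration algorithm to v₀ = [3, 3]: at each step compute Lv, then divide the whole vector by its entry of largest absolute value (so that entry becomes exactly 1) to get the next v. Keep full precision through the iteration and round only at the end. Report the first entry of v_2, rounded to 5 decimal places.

Lv0 = (12.000000, 30.000000); divide by 30.000000 → v1 = (0.400000, 1.000000)
Lv1 = (2.200000, 7.600000); divide by 7.600000 → v2 = (0.289474, 1.000000)
Requested entry of v2: 66/228 = 0.28947

0.28947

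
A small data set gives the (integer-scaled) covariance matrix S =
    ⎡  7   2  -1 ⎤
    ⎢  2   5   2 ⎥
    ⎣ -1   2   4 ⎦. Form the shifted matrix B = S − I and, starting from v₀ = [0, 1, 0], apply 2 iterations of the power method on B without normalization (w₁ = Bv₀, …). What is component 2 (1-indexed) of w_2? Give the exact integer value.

24

B = S − I has rows (6, 2, -1); (2, 4, 2); (-1, 2, 3)
w1 = Bv₀ = (6·0 + 2·1 + (-1)·0; 2·0 + 4·1 + 2·0; (-1)·0 + 2·1 + 3·0) = (2, 4, 2)
w2 = Bw1 = (6·2 + 2·4 + (-1)·2; 2·2 + 4·4 + 2·2; (-1)·2 + 2·4 + 3·2) = (18, 24, 12)
Requested component of w2: 24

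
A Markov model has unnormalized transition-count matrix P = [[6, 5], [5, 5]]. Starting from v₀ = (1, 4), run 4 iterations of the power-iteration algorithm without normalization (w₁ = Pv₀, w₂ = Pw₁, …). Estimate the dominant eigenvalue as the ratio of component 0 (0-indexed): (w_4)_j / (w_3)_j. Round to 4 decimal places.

w1 = Pv₀ = (6·1 + 5·4; 5·1 + 5·4) = (26, 25)
w2 = Pw1 = (6·26 + 5·25; 5·26 + 5·25) = (281, 255)
w3 = Pw2 = (2961, 2680)
w4 = Pw3 = (31166, 28205)
Ratio at component: 31166 / 2961 = 10.5255

λ ≈ 10.5255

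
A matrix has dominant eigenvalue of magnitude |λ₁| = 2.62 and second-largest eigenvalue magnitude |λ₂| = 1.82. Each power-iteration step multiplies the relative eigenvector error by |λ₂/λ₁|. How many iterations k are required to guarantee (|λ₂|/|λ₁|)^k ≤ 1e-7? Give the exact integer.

|λ₂/λ₁| = 1.82/2.62 = 0.69466
Need k ≥ ln(1e-7) / ln(0.69466) = -16.1181 / -0.3643 ≈ 44.239
Smallest integer k satisfying the bound: 45

45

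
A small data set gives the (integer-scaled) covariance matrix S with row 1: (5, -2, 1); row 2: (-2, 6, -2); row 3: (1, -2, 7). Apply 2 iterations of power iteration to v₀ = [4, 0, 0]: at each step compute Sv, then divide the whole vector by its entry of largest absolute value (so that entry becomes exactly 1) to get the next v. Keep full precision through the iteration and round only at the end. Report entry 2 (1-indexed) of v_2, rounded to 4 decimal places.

-0.8000

Sv0 = (20.00000, -8.00000, 4.00000); divide by 20.00000 → v1 = (1.00000, -0.40000, 0.20000)
Sv1 = (6.00000, -4.80000, 3.20000); divide by 6.00000 → v2 = (1.00000, -0.80000, 0.53333)
Requested entry of v2: -96/120 = -0.8000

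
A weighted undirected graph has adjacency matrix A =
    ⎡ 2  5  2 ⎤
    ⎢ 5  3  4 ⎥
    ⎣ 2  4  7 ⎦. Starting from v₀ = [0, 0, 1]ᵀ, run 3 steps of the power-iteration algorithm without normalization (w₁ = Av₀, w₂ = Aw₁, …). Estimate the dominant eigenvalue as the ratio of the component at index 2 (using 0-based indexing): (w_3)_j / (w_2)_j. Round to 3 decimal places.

w1 = Av₀ = (2, 4, 7)
w2 = Aw1 = (38, 50, 69)
w3 = Aw2 = (464, 616, 759)
Ratio at component: 759 / 69 = 11.000

11.000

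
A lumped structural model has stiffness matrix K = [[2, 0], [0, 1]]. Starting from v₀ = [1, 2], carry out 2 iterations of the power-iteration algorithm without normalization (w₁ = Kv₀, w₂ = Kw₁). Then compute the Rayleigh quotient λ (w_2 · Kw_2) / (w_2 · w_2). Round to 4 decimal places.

w1 = Kv₀ = (2, 2)
w2 = Kw1 = (4, 2)
Kw2 = (8, 2)
w2·Kw2 = 4·8 + 2·2 = 36; w2·w2 = 4·4 + 2·2 = 20
λ ≈ 36/20 = 1.8000

λ ≈ 1.8000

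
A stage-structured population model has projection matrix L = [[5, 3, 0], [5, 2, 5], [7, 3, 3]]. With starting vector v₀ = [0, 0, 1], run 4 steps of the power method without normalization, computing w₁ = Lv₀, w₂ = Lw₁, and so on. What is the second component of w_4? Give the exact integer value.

w1 = Lv₀ = (5·0 + 3·0 + 0·1; 5·0 + 2·0 + 5·1; 7·0 + 3·0 + 3·1) = (0, 5, 3)
w2 = Lw1 = (5·0 + 3·5 + 0·3; 5·0 + 2·5 + 5·3; 7·0 + 3·5 + 3·3) = (15, 25, 24)
w3 = Lw2 = (150, 245, 252)
w4 = Lw3 = (1485, 2500, 2541)
The requested component of w4 is 2500.

2500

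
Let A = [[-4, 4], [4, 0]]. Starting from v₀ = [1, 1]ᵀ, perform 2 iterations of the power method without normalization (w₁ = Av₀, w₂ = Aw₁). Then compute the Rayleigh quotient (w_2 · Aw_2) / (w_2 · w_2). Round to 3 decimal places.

w1 = Av₀ = ((-4)·1 + 4·1; 4·1 + 0·1) = (0, 4)
w2 = Aw1 = ((-4)·0 + 4·4; 4·0 + 0·4) = (16, 0)
Aw2 = (-64, 64)
w2·Aw2 = 16·(-64) + 0·64 = -1024; w2·w2 = 16·16 + 0·0 = 256
λ ≈ -1024/256 = -4.000

-4.000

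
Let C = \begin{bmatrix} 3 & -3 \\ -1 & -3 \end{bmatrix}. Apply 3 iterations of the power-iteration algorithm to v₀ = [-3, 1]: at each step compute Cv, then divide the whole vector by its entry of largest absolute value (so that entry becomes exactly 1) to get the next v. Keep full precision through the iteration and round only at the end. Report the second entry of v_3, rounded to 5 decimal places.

0.00000

Cv0 = (-12.000000, 0.000000); divide by -12.000000 → v1 = (1.000000, 0.000000)
Cv1 = (3.000000, -1.000000); divide by 3.000000 → v2 = (1.000000, -0.333333)
Cv2 = (4.000000, 0.000000); divide by 4.000000 → v3 = (1.000000, 0.000000)
Requested entry of v3: 0/-144 = 0.00000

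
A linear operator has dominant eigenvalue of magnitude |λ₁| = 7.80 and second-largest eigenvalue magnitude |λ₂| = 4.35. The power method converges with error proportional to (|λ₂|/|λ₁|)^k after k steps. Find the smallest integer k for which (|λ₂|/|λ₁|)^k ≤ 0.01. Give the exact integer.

8

|λ₂/λ₁| = 4.35/7.80 = 0.55769
Need k ≥ ln(0.01) / ln(0.55769) = -4.6052 / -0.5839 ≈ 7.886
Smallest integer k satisfying the bound: 8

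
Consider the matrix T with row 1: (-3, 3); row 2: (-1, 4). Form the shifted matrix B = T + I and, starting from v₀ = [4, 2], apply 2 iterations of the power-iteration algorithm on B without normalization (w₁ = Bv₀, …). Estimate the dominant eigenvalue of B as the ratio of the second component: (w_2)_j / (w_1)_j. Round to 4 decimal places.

B = T + I has rows (-2, 3); (-1, 5)
w1 = Bv₀ = (-2, 6)
w2 = Bw1 = (22, 32)
Ratio: 32/6 = 5.3333

μ ≈ 5.3333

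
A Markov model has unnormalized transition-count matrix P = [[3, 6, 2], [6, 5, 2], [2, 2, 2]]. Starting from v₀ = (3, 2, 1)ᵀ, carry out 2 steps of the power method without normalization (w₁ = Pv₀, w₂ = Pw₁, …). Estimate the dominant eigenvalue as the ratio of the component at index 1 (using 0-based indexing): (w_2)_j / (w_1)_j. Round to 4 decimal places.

w1 = Pv₀ = (3·3 + 6·2 + 2·1; 6·3 + 5·2 + 2·1; 2·3 + 2·2 + 2·1) = (23, 30, 12)
w2 = Pw1 = (3·23 + 6·30 + 2·12; 6·23 + 5·30 + 2·12; 2·23 + 2·30 + 2·12) = (273, 312, 130)
Ratio at component: 312 / 30 = 10.4000

λ ≈ 10.4000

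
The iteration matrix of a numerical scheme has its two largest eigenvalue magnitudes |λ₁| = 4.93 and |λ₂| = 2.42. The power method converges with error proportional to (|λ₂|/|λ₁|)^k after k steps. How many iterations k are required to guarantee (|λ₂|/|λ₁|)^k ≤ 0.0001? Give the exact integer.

13

|λ₂/λ₁| = 2.42/4.93 = 0.49087
Need k ≥ ln(0.0001) / ln(0.49087) = -9.2103 / -0.7116 ≈ 12.944
Smallest integer k satisfying the bound: 13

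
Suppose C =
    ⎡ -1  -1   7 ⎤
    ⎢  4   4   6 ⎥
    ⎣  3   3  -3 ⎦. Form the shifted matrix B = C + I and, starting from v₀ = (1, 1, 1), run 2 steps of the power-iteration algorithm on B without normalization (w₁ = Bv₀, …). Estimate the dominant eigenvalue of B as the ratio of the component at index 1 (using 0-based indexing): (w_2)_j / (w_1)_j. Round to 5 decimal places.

8.20000

B = C + I has rows (0, -1, 7); (4, 5, 6); (3, 3, -2)
w1 = Bv₀ = (0·1 + (-1)·1 + 7·1; 4·1 + 5·1 + 6·1; 3·1 + 3·1 + (-2)·1) = (6, 15, 4)
w2 = Bw1 = (0·6 + (-1)·15 + 7·4; 4·6 + 5·15 + 6·4; 3·6 + 3·15 + (-2)·4) = (13, 123, 55)
Ratio: 123/15 = 8.20000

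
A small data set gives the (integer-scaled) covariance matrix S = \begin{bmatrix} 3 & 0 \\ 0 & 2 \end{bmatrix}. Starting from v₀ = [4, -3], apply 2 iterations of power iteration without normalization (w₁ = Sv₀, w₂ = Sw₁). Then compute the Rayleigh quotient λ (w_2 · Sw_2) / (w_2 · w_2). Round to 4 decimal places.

2.9000

w1 = Sv₀ = (3·4 + 0·(-3); 0·4 + 2·(-3)) = (12, -6)
w2 = Sw1 = (3·12 + 0·(-6); 0·12 + 2·(-6)) = (36, -12)
Sw2 = (108, -24)
w2·Sw2 = 36·108 + (-12)·(-24) = 4176; w2·w2 = 36·36 + (-12)·(-12) = 1440
λ ≈ 4176/1440 = 2.9000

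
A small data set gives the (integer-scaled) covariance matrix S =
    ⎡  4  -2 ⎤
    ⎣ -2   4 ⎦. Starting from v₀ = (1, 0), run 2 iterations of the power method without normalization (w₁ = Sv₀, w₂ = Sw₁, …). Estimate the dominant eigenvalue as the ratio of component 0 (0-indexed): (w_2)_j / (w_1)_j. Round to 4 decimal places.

w1 = Sv₀ = (4, -2)
w2 = Sw1 = (20, -16)
Ratio at component: 20 / 4 = 5.0000

λ ≈ 5.0000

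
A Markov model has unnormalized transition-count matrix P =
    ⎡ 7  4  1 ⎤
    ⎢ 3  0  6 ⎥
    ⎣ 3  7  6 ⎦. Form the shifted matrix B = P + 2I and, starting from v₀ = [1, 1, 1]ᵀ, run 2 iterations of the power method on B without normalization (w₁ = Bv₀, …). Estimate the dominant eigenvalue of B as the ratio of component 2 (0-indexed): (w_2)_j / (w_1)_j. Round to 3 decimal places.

B = P + 2I has rows (9, 4, 1); (3, 2, 6); (3, 7, 8)
w1 = Bv₀ = (9·1 + 4·1 + 1·1; 3·1 + 2·1 + 6·1; 3·1 + 7·1 + 8·1) = (14, 11, 18)
w2 = Bw1 = (9·14 + 4·11 + 1·18; 3·14 + 2·11 + 6·18; 3·14 + 7·11 + 8·18) = (188, 172, 263)
Ratio: 263/18 = 14.611

14.611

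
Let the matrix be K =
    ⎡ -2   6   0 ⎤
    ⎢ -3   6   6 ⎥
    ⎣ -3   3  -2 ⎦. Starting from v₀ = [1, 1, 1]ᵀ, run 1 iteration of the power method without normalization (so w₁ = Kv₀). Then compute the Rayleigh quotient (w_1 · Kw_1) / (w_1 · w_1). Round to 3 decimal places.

λ ≈ 4.119

w1 = Kv₀ = ((-2)·1 + 6·1 + 0·1; (-3)·1 + 6·1 + 6·1; (-3)·1 + 3·1 + (-2)·1) = (4, 9, -2)
Kw1 = (46, 30, 19)
w1·Kw1 = 4·46 + 9·30 + (-2)·19 = 416; w1·w1 = 4·4 + 9·9 + (-2)·(-2) = 101
λ ≈ 416/101 = 4.119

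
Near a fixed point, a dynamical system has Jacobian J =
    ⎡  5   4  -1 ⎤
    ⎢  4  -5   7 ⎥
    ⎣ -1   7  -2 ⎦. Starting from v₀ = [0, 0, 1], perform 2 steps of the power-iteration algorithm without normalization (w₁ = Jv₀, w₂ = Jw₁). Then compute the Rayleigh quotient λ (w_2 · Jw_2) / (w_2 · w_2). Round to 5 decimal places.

w1 = Jv₀ = (-1, 7, -2)
w2 = Jw1 = (25, -53, 54)
Jw2 = (-141, 743, -504)
w2·Jw2 = 25·(-141) + (-53)·743 + 54·(-504) = -70120; w2·w2 = 25·25 + (-53)·(-53) + 54·54 = 6350
λ ≈ -70120/6350 = -11.04252

λ ≈ -11.04252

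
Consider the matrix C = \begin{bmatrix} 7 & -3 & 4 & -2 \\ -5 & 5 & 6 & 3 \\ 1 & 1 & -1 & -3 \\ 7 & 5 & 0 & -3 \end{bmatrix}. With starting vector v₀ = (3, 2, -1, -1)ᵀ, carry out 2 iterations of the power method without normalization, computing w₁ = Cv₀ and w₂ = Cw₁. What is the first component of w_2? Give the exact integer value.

w1 = Cv₀ = (13, -14, 9, 34)
w2 = Cw1 = (101, 21, -112, -81)
The requested component of w2 is 101.

101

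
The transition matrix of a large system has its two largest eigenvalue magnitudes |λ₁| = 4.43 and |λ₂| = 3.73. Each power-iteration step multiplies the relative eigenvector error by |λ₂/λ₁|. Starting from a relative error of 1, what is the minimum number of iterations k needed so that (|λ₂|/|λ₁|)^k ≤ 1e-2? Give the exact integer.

|λ₂/λ₁| = 3.73/4.43 = 0.84199
Need k ≥ ln(1e-2) / ln(0.84199) = -4.6052 / -0.1720 ≈ 26.776
Smallest integer k satisfying the bound: 27

27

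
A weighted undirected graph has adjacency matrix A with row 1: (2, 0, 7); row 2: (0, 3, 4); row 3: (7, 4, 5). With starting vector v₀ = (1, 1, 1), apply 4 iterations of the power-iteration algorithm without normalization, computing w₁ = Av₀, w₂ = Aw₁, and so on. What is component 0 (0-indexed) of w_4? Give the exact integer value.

w1 = Av₀ = (2·1 + 0·1 + 7·1; 0·1 + 3·1 + 4·1; 7·1 + 4·1 + 5·1) = (9, 7, 16)
w2 = Aw1 = (2·9 + 0·7 + 7·16; 0·9 + 3·7 + 4·16; 7·9 + 4·7 + 5·16) = (130, 85, 171)
w3 = Aw2 = (1457, 939, 2105)
w4 = Aw3 = (17649, 11237, 24480)
The requested component of w4 is 17649.

17649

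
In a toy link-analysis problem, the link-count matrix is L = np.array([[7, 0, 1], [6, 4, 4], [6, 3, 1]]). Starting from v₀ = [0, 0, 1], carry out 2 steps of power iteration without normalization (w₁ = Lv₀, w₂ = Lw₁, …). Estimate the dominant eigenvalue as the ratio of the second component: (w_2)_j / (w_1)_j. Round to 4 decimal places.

6.5000

w1 = Lv₀ = (1, 4, 1)
w2 = Lw1 = (8, 26, 19)
Ratio at component: 26 / 4 = 6.5000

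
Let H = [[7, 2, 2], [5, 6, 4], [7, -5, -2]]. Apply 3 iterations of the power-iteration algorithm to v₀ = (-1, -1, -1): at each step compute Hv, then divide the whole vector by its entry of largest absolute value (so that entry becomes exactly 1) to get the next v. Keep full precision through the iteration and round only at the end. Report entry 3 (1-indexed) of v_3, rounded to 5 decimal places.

Hv0 = (-11.000000, -15.000000, 0.000000); divide by -15.000000 → v1 = (0.733333, 1.000000, 0.000000)
Hv1 = (7.133333, 9.666667, 0.133333); divide by 9.666667 → v2 = (0.737931, 1.000000, 0.013793)
Hv2 = (7.193103, 9.744828, 0.137931); divide by 9.744828 → v3 = (0.738146, 1.000000, 0.014154)
Requested entry of v3: -20/-1413 = 0.01415

0.01415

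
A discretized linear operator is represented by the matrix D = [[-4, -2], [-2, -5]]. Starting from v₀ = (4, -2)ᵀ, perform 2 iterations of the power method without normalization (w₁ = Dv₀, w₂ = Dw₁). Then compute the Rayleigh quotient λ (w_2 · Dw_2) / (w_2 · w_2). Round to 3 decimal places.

λ ≈ -5.248

w1 = Dv₀ = (-12, 2)
w2 = Dw1 = (44, 14)
Dw2 = (-204, -158)
w2·Dw2 = 44·(-204) + 14·(-158) = -11188; w2·w2 = 44·44 + 14·14 = 2132
λ ≈ -11188/2132 = -5.248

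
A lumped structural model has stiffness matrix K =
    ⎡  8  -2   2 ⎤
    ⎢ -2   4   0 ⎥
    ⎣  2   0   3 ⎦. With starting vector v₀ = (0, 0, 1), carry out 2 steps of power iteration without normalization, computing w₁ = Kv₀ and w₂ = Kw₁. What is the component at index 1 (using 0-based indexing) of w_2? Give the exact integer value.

w1 = Kv₀ = (2, 0, 3)
w2 = Kw1 = (22, -4, 13)
The requested component of w2 is -4.

-4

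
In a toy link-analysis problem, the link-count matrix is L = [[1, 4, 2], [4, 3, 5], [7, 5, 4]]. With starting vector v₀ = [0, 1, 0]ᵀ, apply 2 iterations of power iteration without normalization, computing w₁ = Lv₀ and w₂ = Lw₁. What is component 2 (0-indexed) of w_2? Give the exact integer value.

63

w1 = Lv₀ = (1·0 + 4·1 + 2·0; 4·0 + 3·1 + 5·0; 7·0 + 5·1 + 4·0) = (4, 3, 5)
w2 = Lw1 = (1·4 + 4·3 + 2·5; 4·4 + 3·3 + 5·5; 7·4 + 5·3 + 4·5) = (26, 50, 63)
The requested component of w2 is 63.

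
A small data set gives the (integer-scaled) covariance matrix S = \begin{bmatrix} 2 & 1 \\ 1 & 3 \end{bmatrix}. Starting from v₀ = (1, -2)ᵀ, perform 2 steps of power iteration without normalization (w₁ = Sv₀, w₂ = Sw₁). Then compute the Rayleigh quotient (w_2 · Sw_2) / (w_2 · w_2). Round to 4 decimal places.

w1 = Sv₀ = (0, -5)
w2 = Sw1 = (-5, -15)
Sw2 = (-25, -50)
w2·Sw2 = (-5)·(-25) + (-15)·(-50) = 875; w2·w2 = (-5)·(-5) + (-15)·(-15) = 250
λ ≈ 875/250 = 3.5000

3.5000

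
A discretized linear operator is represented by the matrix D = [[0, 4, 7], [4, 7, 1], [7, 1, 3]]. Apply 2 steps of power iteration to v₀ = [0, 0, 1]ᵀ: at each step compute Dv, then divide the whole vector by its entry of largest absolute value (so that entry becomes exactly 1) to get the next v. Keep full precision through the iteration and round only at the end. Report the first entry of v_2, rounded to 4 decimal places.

0.4237

Dv0 = (7.00000, 1.00000, 3.00000); divide by 7.00000 → v1 = (1.00000, 0.14286, 0.42857)
Dv1 = (3.57143, 5.42857, 8.42857); divide by 8.42857 → v2 = (0.42373, 0.64407, 1.00000)
Requested entry of v2: 25/59 = 0.4237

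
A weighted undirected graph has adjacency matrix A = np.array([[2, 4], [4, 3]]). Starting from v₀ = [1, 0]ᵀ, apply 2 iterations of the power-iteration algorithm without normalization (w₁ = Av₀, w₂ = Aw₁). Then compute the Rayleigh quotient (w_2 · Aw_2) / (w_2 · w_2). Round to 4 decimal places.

w1 = Av₀ = (2, 4)
w2 = Aw1 = (20, 20)
Aw2 = (120, 140)
w2·Aw2 = 20·120 + 20·140 = 5200; w2·w2 = 20·20 + 20·20 = 800
λ ≈ 5200/800 = 6.5000

λ ≈ 6.5000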